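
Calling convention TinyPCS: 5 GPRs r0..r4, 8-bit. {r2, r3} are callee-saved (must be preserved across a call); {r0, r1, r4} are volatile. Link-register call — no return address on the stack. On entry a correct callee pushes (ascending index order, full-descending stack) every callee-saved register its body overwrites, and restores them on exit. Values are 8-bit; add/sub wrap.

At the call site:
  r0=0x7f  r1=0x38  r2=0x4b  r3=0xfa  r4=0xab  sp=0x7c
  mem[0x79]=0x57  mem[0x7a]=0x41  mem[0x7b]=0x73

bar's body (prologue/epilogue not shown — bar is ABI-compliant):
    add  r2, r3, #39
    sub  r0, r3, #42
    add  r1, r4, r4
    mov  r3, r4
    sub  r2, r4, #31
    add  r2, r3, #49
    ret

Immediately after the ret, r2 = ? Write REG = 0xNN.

prologue: push r2 → mem[0x7b]=0x4b, sp=0x7b
prologue: push r3 → mem[0x7a]=0xfa, sp=0x7a
body[0] add  r2, r3, #39 → r2=0x21
body[1] sub  r0, r3, #42 → r0=0xd0
body[2] add  r1, r4, r4 → r1=0x56
body[3] mov  r3, r4 → r3=0xab
body[4] sub  r2, r4, #31 → r2=0x8c
body[5] add  r2, r3, #49 → r2=0xdc
epilogue: pop r3=0xfa, sp=0x7b
epilogue: pop r2=0x4b, sp=0x7c
r2 is callee-saved → restored

REG = 0x4b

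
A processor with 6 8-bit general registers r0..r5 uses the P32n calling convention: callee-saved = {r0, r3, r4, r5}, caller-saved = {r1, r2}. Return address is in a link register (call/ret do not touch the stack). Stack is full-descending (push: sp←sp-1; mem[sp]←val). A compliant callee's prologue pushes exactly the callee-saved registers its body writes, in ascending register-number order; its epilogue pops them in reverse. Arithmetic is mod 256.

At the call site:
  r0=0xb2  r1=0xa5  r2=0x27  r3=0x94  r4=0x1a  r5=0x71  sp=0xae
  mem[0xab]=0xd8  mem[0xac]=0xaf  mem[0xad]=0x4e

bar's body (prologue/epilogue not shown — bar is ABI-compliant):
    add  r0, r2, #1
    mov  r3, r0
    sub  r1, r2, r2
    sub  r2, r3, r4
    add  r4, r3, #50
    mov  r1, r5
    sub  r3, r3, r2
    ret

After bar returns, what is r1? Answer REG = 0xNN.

prologue: push r0 -> mem[0xad]=0xb2, sp=0xad
prologue: push r3 -> mem[0xac]=0x94, sp=0xac
prologue: push r4 -> mem[0xab]=0x1a, sp=0xab
body[0] add  r0, r2, #1 -> r0=0x28
body[1] mov  r3, r0 -> r3=0x28
body[2] sub  r1, r2, r2 -> r1=0x00
body[3] sub  r2, r3, r4 -> r2=0x0e
body[4] add  r4, r3, #50 -> r4=0x5a
body[5] mov  r1, r5 -> r1=0x71
body[6] sub  r3, r3, r2 -> r3=0x1a
epilogue: pop r4=0x1a, sp=0xac
epilogue: pop r3=0x94, sp=0xad
epilogue: pop r0=0xb2, sp=0xae
r1 is caller-saved -> body value

REG = 0x71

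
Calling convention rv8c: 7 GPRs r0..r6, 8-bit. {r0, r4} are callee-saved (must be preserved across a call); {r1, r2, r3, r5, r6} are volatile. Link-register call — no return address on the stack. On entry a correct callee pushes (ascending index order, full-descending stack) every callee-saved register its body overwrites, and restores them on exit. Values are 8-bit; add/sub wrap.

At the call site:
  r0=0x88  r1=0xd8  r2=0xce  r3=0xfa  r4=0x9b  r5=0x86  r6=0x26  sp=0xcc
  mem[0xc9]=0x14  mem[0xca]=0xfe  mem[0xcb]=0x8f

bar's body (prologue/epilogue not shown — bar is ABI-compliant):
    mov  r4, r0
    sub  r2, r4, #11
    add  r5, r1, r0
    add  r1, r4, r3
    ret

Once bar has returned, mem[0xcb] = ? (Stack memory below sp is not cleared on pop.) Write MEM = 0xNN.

prologue: push r4 → mem[0xcb]=0x9b, sp=0xcb
body[0] mov  r4, r0 → r4=0x88
body[1] sub  r2, r4, #11 → r2=0x7d
body[2] add  r5, r1, r0 → r5=0x60
body[3] add  r1, r4, r3 → r1=0x82
epilogue: pop r4=0x9b, sp=0xcc
prologue pushed ['r4'] at ['0xcb']

MEM = 0x9b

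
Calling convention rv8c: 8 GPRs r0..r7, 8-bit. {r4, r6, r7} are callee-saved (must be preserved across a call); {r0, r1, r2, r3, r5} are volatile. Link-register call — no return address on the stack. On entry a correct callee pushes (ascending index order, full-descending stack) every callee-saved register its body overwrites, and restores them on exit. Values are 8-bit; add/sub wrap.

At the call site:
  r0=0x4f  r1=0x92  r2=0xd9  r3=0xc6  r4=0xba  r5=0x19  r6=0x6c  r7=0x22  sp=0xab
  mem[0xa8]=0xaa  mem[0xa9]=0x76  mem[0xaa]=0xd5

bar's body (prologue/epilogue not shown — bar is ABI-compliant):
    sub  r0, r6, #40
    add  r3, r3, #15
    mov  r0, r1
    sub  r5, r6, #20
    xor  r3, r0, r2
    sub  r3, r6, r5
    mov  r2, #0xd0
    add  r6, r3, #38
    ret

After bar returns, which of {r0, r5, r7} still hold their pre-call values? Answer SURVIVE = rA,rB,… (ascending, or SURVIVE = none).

prologue: push r6 -> mem[0xaa]=0x6c, sp=0xaa
body[0] sub  r0, r6, #40 -> r0=0x44
body[1] add  r3, r3, #15 -> r3=0xd5
body[2] mov  r0, r1 -> r0=0x92
body[3] sub  r5, r6, #20 -> r5=0x58
body[4] xor  r3, r0, r2 -> r3=0x4b
body[5] sub  r3, r6, r5 -> r3=0x14
body[6] mov  r2, #0xd0 -> r2=0xd0
body[7] add  r6, r3, #38 -> r6=0x3a
epilogue: pop r6=0x6c, sp=0xab
r0: caller-saved, written=True
r5: caller-saved, written=True
r7: callee-saved, written=False

SURVIVE = r7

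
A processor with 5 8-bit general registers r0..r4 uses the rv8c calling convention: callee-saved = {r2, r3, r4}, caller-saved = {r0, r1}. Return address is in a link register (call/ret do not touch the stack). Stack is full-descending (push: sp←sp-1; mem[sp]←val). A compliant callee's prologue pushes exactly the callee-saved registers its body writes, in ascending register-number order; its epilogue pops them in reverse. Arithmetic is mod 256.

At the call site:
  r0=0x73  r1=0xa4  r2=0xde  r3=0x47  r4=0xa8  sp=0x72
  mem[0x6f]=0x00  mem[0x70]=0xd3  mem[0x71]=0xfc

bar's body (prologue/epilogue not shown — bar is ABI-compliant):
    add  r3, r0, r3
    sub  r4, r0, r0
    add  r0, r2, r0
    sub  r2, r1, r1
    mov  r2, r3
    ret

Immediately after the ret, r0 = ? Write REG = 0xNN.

REG = 0x51

prologue: push r2 → mem[0x71]=0xde, sp=0x71
prologue: push r3 → mem[0x70]=0x47, sp=0x70
prologue: push r4 → mem[0x6f]=0xa8, sp=0x6f
body[0] add  r3, r0, r3 → r3=0xba
body[1] sub  r4, r0, r0 → r4=0x00
body[2] add  r0, r2, r0 → r0=0x51
body[3] sub  r2, r1, r1 → r2=0x00
body[4] mov  r2, r3 → r2=0xba
epilogue: pop r4=0xa8, sp=0x70
epilogue: pop r3=0x47, sp=0x71
epilogue: pop r2=0xde, sp=0x72
r0 is caller-saved → body value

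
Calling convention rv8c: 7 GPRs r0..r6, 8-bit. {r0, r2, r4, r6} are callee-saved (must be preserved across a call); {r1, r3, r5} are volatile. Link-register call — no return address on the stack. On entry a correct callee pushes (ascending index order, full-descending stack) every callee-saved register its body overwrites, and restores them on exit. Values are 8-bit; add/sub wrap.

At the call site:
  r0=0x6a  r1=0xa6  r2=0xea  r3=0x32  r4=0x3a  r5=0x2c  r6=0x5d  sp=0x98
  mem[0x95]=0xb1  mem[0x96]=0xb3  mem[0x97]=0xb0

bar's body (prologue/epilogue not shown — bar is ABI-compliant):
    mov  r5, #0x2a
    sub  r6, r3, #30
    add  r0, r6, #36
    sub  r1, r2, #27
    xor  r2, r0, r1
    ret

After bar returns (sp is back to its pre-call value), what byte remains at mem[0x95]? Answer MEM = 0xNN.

MEM = 0x5d

prologue: push r0 → mem[0x97]=0x6a, sp=0x97
prologue: push r2 → mem[0x96]=0xea, sp=0x96
prologue: push r6 → mem[0x95]=0x5d, sp=0x95
body[0] mov  r5, #0x2a → r5=0x2a
body[1] sub  r6, r3, #30 → r6=0x14
body[2] add  r0, r6, #36 → r0=0x38
body[3] sub  r1, r2, #27 → r1=0xcf
body[4] xor  r2, r0, r1 → r2=0xf7
epilogue: pop r6=0x5d, sp=0x96
epilogue: pop r2=0xea, sp=0x97
epilogue: pop r0=0x6a, sp=0x98
prologue pushed ['r0', 'r2', 'r6'] at ['0x97', '0x96', '0x95']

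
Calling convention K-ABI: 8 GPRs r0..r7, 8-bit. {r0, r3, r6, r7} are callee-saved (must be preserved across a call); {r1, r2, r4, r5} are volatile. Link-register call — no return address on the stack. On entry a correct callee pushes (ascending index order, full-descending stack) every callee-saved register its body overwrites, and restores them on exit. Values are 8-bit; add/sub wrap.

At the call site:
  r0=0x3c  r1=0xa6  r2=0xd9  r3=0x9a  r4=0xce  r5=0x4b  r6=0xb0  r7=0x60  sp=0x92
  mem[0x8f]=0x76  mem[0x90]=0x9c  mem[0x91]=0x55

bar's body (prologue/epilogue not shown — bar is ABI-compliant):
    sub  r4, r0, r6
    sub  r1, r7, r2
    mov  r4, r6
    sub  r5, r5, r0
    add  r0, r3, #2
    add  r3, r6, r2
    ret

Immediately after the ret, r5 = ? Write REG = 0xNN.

prologue: push r0 -> mem[0x91]=0x3c, sp=0x91
prologue: push r3 -> mem[0x90]=0x9a, sp=0x90
body[0] sub  r4, r0, r6 -> r4=0x8c
body[1] sub  r1, r7, r2 -> r1=0x87
body[2] mov  r4, r6 -> r4=0xb0
body[3] sub  r5, r5, r0 -> r5=0x0f
body[4] add  r0, r3, #2 -> r0=0x9c
body[5] add  r3, r6, r2 -> r3=0x89
epilogue: pop r3=0x9a, sp=0x91
epilogue: pop r0=0x3c, sp=0x92
r5 is caller-saved -> body value

REG = 0x0f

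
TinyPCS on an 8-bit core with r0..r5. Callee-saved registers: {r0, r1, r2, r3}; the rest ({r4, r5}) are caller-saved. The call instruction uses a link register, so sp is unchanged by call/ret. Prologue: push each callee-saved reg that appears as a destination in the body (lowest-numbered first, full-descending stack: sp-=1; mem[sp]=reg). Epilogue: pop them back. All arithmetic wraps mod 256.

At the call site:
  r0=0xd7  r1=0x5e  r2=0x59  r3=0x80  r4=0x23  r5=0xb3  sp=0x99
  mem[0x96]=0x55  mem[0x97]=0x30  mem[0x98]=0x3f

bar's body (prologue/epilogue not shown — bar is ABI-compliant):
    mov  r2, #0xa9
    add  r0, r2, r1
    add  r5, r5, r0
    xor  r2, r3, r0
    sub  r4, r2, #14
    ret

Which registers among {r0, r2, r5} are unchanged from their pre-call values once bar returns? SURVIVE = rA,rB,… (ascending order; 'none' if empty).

SURVIVE = r0,r2

prologue: push r0 → mem[0x98]=0xd7, sp=0x98
prologue: push r2 → mem[0x97]=0x59, sp=0x97
body[0] mov  r2, #0xa9 → r2=0xa9
body[1] add  r0, r2, r1 → r0=0x07
body[2] add  r5, r5, r0 → r5=0xba
body[3] xor  r2, r3, r0 → r2=0x87
body[4] sub  r4, r2, #14 → r4=0x79
epilogue: pop r2=0x59, sp=0x98
epilogue: pop r0=0xd7, sp=0x99
r0: callee-saved, written=True
r2: callee-saved, written=True
r5: caller-saved, written=True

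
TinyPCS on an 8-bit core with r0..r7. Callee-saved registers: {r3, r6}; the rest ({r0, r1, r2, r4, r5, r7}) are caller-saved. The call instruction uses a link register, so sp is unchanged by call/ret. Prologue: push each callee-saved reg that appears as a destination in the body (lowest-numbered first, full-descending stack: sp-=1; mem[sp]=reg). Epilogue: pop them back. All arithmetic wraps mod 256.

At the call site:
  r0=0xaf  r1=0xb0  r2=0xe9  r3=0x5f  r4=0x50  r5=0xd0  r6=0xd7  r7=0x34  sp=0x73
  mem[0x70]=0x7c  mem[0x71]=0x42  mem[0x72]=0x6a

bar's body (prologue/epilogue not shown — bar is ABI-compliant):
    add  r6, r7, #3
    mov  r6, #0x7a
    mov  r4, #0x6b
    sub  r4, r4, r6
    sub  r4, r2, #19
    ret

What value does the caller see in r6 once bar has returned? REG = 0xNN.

prologue: push r6 → mem[0x72]=0xd7, sp=0x72
body[0] add  r6, r7, #3 → r6=0x37
body[1] mov  r6, #0x7a → r6=0x7a
body[2] mov  r4, #0x6b → r4=0x6b
body[3] sub  r4, r4, r6 → r4=0xf1
body[4] sub  r4, r2, #19 → r4=0xd6
epilogue: pop r6=0xd7, sp=0x73
r6 is callee-saved → restored

REG = 0xd7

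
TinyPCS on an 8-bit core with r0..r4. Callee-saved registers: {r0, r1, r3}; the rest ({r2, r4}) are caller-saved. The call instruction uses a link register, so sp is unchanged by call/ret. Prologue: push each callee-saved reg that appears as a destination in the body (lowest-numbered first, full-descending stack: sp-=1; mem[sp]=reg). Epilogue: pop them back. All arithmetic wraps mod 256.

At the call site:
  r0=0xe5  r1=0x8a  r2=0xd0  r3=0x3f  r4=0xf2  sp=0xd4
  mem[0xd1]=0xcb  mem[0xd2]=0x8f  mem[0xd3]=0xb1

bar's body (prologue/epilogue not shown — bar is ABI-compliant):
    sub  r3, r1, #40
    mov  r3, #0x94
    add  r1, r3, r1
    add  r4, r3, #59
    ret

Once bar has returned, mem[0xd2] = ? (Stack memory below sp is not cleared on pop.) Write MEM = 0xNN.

MEM = 0x3f

prologue: push r1 -> mem[0xd3]=0x8a, sp=0xd3
prologue: push r3 -> mem[0xd2]=0x3f, sp=0xd2
body[0] sub  r3, r1, #40 -> r3=0x62
body[1] mov  r3, #0x94 -> r3=0x94
body[2] add  r1, r3, r1 -> r1=0x1e
body[3] add  r4, r3, #59 -> r4=0xcf
epilogue: pop r3=0x3f, sp=0xd3
epilogue: pop r1=0x8a, sp=0xd4
prologue pushed ['r1', 'r3'] at ['0xd3', '0xd2']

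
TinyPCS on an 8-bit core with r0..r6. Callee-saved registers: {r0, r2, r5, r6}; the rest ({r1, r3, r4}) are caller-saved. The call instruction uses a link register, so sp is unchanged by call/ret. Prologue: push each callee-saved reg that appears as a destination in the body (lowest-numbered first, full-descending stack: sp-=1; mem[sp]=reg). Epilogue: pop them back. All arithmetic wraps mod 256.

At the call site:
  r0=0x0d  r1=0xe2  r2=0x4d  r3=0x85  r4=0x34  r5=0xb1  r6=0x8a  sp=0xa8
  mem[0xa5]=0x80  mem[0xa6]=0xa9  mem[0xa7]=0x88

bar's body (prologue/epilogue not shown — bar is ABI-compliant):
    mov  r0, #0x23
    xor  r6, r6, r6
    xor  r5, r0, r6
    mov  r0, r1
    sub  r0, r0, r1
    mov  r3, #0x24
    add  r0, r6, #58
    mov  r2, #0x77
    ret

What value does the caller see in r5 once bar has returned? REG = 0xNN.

prologue: push r0 -> mem[0xa7]=0x0d, sp=0xa7
prologue: push r2 -> mem[0xa6]=0x4d, sp=0xa6
prologue: push r5 -> mem[0xa5]=0xb1, sp=0xa5
prologue: push r6 -> mem[0xa4]=0x8a, sp=0xa4
body[0] mov  r0, #0x23 -> r0=0x23
body[1] xor  r6, r6, r6 -> r6=0x00
body[2] xor  r5, r0, r6 -> r5=0x23
body[3] mov  r0, r1 -> r0=0xe2
body[4] sub  r0, r0, r1 -> r0=0x00
body[5] mov  r3, #0x24 -> r3=0x24
body[6] add  r0, r6, #58 -> r0=0x3a
body[7] mov  r2, #0x77 -> r2=0x77
epilogue: pop r6=0x8a, sp=0xa5
epilogue: pop r5=0xb1, sp=0xa6
epilogue: pop r2=0x4d, sp=0xa7
epilogue: pop r0=0x0d, sp=0xa8
r5 is callee-saved -> restored

REG = 0xb1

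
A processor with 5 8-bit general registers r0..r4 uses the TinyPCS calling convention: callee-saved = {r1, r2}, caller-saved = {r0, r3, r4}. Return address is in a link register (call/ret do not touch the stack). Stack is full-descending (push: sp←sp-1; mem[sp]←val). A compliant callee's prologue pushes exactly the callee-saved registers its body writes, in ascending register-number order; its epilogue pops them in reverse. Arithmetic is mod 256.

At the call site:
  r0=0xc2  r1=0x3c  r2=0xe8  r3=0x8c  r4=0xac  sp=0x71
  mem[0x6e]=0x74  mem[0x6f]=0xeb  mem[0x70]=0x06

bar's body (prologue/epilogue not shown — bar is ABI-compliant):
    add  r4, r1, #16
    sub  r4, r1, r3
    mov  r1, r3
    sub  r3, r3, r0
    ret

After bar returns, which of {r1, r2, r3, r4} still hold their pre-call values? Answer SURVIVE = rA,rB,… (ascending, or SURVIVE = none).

SURVIVE = r1,r2

prologue: push r1 -> mem[0x70]=0x3c, sp=0x70
body[0] add  r4, r1, #16 -> r4=0x4c
body[1] sub  r4, r1, r3 -> r4=0xb0
body[2] mov  r1, r3 -> r1=0x8c
body[3] sub  r3, r3, r0 -> r3=0xca
epilogue: pop r1=0x3c, sp=0x71
r1: callee-saved, written=True
r2: callee-saved, written=False
r3: caller-saved, written=True
r4: caller-saved, written=True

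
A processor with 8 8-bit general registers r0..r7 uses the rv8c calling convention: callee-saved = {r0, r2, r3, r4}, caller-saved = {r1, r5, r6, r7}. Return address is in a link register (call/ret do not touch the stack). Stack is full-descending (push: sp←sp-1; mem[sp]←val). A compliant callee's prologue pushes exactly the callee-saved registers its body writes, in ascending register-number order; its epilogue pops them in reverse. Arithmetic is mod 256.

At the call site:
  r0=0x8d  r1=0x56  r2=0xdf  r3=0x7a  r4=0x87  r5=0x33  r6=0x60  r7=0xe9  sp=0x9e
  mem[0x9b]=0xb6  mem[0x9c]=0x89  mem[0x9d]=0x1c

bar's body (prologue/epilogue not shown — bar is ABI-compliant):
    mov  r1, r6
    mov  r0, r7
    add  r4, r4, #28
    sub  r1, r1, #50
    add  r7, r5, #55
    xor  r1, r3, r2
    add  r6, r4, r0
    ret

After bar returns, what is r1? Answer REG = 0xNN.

REG = 0xa5

prologue: push r0 -> mem[0x9d]=0x8d, sp=0x9d
prologue: push r4 -> mem[0x9c]=0x87, sp=0x9c
body[0] mov  r1, r6 -> r1=0x60
body[1] mov  r0, r7 -> r0=0xe9
body[2] add  r4, r4, #28 -> r4=0xa3
body[3] sub  r1, r1, #50 -> r1=0x2e
body[4] add  r7, r5, #55 -> r7=0x6a
body[5] xor  r1, r3, r2 -> r1=0xa5
body[6] add  r6, r4, r0 -> r6=0x8c
epilogue: pop r4=0x87, sp=0x9d
epilogue: pop r0=0x8d, sp=0x9e
r1 is caller-saved -> body value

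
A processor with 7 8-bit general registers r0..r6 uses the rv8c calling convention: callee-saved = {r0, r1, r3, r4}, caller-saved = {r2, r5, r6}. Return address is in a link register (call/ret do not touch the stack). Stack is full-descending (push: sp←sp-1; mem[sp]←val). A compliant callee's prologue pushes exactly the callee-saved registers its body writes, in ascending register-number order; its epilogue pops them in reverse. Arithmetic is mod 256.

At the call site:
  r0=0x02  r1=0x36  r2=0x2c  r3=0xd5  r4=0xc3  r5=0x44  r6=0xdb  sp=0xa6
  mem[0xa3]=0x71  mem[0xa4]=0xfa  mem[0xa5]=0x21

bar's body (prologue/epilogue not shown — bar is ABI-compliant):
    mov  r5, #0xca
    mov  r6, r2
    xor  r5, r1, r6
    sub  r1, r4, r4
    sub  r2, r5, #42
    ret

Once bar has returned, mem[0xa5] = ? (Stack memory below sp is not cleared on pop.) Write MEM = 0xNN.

prologue: push r1 → mem[0xa5]=0x36, sp=0xa5
body[0] mov  r5, #0xca → r5=0xca
body[1] mov  r6, r2 → r6=0x2c
body[2] xor  r5, r1, r6 → r5=0x1a
body[3] sub  r1, r4, r4 → r1=0x00
body[4] sub  r2, r5, #42 → r2=0xf0
epilogue: pop r1=0x36, sp=0xa6
prologue pushed ['r1'] at ['0xa5']

MEM = 0x36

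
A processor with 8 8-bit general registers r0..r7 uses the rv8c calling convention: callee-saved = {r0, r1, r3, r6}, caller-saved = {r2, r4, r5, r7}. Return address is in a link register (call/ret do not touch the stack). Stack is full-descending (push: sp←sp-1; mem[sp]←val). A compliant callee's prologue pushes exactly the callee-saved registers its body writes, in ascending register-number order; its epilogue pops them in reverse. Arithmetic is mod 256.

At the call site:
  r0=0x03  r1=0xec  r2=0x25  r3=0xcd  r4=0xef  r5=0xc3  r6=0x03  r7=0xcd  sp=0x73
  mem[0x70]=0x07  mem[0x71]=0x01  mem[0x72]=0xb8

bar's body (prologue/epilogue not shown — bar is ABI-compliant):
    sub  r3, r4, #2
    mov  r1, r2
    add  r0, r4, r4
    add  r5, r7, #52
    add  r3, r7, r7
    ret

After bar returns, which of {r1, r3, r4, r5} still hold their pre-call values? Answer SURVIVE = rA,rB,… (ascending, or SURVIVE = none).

SURVIVE = r1,r3,r4

prologue: push r0 -> mem[0x72]=0x03, sp=0x72
prologue: push r1 -> mem[0x71]=0xec, sp=0x71
prologue: push r3 -> mem[0x70]=0xcd, sp=0x70
body[0] sub  r3, r4, #2 -> r3=0xed
body[1] mov  r1, r2 -> r1=0x25
body[2] add  r0, r4, r4 -> r0=0xde
body[3] add  r5, r7, #52 -> r5=0x01
body[4] add  r3, r7, r7 -> r3=0x9a
epilogue: pop r3=0xcd, sp=0x71
epilogue: pop r1=0xec, sp=0x72
epilogue: pop r0=0x03, sp=0x73
r1: callee-saved, written=True
r3: callee-saved, written=True
r4: caller-saved, written=False
r5: caller-saved, written=True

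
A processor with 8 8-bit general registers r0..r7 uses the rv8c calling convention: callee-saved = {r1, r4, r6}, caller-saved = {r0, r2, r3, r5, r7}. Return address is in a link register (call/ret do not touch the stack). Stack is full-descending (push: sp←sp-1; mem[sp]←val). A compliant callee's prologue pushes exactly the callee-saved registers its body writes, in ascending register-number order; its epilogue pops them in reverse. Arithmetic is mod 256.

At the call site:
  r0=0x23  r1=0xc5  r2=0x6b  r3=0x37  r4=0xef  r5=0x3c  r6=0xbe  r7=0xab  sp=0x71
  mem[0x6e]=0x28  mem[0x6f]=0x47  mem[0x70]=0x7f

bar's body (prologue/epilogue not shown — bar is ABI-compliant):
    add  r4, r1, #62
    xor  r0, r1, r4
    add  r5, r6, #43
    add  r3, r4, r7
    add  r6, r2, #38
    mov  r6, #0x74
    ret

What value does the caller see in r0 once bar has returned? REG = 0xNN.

prologue: push r4 → mem[0x70]=0xef, sp=0x70
prologue: push r6 → mem[0x6f]=0xbe, sp=0x6f
body[0] add  r4, r1, #62 → r4=0x03
body[1] xor  r0, r1, r4 → r0=0xc6
body[2] add  r5, r6, #43 → r5=0xe9
body[3] add  r3, r4, r7 → r3=0xae
body[4] add  r6, r2, #38 → r6=0x91
body[5] mov  r6, #0x74 → r6=0x74
epilogue: pop r6=0xbe, sp=0x70
epilogue: pop r4=0xef, sp=0x71
r0 is caller-saved → body value

REG = 0xc6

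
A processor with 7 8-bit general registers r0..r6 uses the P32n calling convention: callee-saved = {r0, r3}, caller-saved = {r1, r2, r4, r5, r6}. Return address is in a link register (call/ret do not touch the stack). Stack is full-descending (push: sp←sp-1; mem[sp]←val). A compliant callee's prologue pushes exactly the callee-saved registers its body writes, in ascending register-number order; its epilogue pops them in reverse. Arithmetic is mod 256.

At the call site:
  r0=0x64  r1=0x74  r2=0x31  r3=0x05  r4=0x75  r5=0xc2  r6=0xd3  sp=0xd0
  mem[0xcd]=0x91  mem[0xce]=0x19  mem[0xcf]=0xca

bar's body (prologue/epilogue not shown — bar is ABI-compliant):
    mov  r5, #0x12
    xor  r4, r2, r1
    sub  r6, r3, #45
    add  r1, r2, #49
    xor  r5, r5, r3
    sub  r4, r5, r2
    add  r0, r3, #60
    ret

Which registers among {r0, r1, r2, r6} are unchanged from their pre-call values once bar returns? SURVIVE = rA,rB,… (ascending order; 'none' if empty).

prologue: push r0 -> mem[0xcf]=0x64, sp=0xcf
body[0] mov  r5, #0x12 -> r5=0x12
body[1] xor  r4, r2, r1 -> r4=0x45
body[2] sub  r6, r3, #45 -> r6=0xd8
body[3] add  r1, r2, #49 -> r1=0x62
body[4] xor  r5, r5, r3 -> r5=0x17
body[5] sub  r4, r5, r2 -> r4=0xe6
body[6] add  r0, r3, #60 -> r0=0x41
epilogue: pop r0=0x64, sp=0xd0
r0: callee-saved, written=True
r1: caller-saved, written=True
r2: caller-saved, written=False
r6: caller-saved, written=True

SURVIVE = r0,r2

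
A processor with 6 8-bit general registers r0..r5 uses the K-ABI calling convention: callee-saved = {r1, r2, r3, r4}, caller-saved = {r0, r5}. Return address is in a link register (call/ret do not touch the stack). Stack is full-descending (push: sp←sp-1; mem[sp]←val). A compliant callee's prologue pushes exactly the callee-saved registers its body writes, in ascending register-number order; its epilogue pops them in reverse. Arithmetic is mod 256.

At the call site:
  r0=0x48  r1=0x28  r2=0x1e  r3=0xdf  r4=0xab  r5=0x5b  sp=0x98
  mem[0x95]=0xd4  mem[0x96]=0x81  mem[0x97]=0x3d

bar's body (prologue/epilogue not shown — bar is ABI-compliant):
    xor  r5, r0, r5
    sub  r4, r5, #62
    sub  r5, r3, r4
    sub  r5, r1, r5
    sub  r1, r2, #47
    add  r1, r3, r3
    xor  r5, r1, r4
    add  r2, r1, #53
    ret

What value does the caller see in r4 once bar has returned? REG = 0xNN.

prologue: push r1 -> mem[0x97]=0x28, sp=0x97
prologue: push r2 -> mem[0x96]=0x1e, sp=0x96
prologue: push r4 -> mem[0x95]=0xab, sp=0x95
body[0] xor  r5, r0, r5 -> r5=0x13
body[1] sub  r4, r5, #62 -> r4=0xd5
body[2] sub  r5, r3, r4 -> r5=0x0a
body[3] sub  r5, r1, r5 -> r5=0x1e
body[4] sub  r1, r2, #47 -> r1=0xef
body[5] add  r1, r3, r3 -> r1=0xbe
body[6] xor  r5, r1, r4 -> r5=0x6b
body[7] add  r2, r1, #53 -> r2=0xf3
epilogue: pop r4=0xab, sp=0x96
epilogue: pop r2=0x1e, sp=0x97
epilogue: pop r1=0x28, sp=0x98
r4 is callee-saved -> restored

REG = 0xab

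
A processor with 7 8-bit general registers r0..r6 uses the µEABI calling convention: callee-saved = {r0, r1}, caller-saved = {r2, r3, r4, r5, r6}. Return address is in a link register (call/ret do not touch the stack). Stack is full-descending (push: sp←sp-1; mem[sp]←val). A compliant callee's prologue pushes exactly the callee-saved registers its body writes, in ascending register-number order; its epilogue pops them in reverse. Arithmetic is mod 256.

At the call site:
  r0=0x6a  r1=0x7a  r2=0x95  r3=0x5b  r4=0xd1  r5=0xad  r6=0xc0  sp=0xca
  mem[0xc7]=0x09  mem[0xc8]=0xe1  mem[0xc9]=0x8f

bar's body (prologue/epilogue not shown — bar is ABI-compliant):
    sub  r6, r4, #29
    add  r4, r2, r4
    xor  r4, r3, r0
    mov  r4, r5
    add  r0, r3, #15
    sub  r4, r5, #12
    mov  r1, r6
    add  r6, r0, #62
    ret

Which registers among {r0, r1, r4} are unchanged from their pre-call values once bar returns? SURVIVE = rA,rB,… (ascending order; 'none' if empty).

prologue: push r0 → mem[0xc9]=0x6a, sp=0xc9
prologue: push r1 → mem[0xc8]=0x7a, sp=0xc8
body[0] sub  r6, r4, #29 → r6=0xb4
body[1] add  r4, r2, r4 → r4=0x66
body[2] xor  r4, r3, r0 → r4=0x31
body[3] mov  r4, r5 → r4=0xad
body[4] add  r0, r3, #15 → r0=0x6a
body[5] sub  r4, r5, #12 → r4=0xa1
body[6] mov  r1, r6 → r1=0xb4
body[7] add  r6, r0, #62 → r6=0xa8
epilogue: pop r1=0x7a, sp=0xc9
epilogue: pop r0=0x6a, sp=0xca
r0: callee-saved, written=True
r1: callee-saved, written=True
r4: caller-saved, written=True

SURVIVE = r0,r1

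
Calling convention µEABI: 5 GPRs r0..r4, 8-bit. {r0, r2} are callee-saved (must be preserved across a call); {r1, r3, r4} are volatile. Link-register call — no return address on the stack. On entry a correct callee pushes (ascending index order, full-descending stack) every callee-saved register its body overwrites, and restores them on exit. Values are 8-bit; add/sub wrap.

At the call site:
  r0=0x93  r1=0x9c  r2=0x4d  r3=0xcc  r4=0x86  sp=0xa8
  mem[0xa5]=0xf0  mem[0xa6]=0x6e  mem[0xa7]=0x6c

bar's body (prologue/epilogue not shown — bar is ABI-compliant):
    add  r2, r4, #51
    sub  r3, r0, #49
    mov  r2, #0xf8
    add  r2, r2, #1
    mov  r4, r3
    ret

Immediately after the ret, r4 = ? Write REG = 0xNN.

prologue: push r2 -> mem[0xa7]=0x4d, sp=0xa7
body[0] add  r2, r4, #51 -> r2=0xb9
body[1] sub  r3, r0, #49 -> r3=0x62
body[2] mov  r2, #0xf8 -> r2=0xf8
body[3] add  r2, r2, #1 -> r2=0xf9
body[4] mov  r4, r3 -> r4=0x62
epilogue: pop r2=0x4d, sp=0xa8
r4 is caller-saved -> body value

REG = 0x62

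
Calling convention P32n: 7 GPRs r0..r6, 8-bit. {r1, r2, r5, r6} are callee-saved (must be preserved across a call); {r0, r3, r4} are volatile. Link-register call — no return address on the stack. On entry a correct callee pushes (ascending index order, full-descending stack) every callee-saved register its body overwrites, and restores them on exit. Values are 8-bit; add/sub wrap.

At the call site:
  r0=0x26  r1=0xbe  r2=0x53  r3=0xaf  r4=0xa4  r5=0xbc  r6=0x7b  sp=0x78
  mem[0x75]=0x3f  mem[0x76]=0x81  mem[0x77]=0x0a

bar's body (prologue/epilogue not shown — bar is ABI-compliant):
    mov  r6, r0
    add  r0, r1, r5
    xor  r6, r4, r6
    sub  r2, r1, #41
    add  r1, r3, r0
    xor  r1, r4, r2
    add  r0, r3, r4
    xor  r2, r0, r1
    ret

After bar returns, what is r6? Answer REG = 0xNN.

prologue: push r1 → mem[0x77]=0xbe, sp=0x77
prologue: push r2 → mem[0x76]=0x53, sp=0x76
prologue: push r6 → mem[0x75]=0x7b, sp=0x75
body[0] mov  r6, r0 → r6=0x26
body[1] add  r0, r1, r5 → r0=0x7a
body[2] xor  r6, r4, r6 → r6=0x82
body[3] sub  r2, r1, #41 → r2=0x95
body[4] add  r1, r3, r0 → r1=0x29
body[5] xor  r1, r4, r2 → r1=0x31
body[6] add  r0, r3, r4 → r0=0x53
body[7] xor  r2, r0, r1 → r2=0x62
epilogue: pop r6=0x7b, sp=0x76
epilogue: pop r2=0x53, sp=0x77
epilogue: pop r1=0xbe, sp=0x78
r6 is callee-saved → restored

REG = 0x7b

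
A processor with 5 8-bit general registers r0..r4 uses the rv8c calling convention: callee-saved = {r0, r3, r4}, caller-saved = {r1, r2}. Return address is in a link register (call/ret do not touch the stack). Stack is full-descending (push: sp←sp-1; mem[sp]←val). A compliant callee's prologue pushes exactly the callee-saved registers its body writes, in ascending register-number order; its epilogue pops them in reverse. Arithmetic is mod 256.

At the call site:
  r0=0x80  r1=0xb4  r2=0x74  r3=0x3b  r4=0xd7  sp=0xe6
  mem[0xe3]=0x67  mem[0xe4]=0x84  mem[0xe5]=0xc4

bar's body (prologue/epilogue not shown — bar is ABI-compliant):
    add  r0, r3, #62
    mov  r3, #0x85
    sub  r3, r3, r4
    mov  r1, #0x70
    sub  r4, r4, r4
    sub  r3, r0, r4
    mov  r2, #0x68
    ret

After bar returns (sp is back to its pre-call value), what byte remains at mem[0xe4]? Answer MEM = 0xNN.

MEM = 0x3b

prologue: push r0 → mem[0xe5]=0x80, sp=0xe5
prologue: push r3 → mem[0xe4]=0x3b, sp=0xe4
prologue: push r4 → mem[0xe3]=0xd7, sp=0xe3
body[0] add  r0, r3, #62 → r0=0x79
body[1] mov  r3, #0x85 → r3=0x85
body[2] sub  r3, r3, r4 → r3=0xae
body[3] mov  r1, #0x70 → r1=0x70
body[4] sub  r4, r4, r4 → r4=0x00
body[5] sub  r3, r0, r4 → r3=0x79
body[6] mov  r2, #0x68 → r2=0x68
epilogue: pop r4=0xd7, sp=0xe4
epilogue: pop r3=0x3b, sp=0xe5
epilogue: pop r0=0x80, sp=0xe6
prologue pushed ['r0', 'r3', 'r4'] at ['0xe5', '0xe4', '0xe3']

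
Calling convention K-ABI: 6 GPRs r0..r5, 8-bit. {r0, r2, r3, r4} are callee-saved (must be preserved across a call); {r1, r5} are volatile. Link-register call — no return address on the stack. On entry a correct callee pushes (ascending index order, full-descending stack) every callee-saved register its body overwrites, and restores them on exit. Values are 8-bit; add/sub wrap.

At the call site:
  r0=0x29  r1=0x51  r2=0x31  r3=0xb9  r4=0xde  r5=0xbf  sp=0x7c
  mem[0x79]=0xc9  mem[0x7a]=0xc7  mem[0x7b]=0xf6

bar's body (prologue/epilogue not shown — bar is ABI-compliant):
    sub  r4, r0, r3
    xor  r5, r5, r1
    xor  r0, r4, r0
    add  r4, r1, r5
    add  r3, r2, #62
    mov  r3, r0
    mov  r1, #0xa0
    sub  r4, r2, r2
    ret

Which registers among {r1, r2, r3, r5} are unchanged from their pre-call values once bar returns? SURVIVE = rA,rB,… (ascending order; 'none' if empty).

SURVIVE = r2,r3

prologue: push r0 -> mem[0x7b]=0x29, sp=0x7b
prologue: push r3 -> mem[0x7a]=0xb9, sp=0x7a
prologue: push r4 -> mem[0x79]=0xde, sp=0x79
body[0] sub  r4, r0, r3 -> r4=0x70
body[1] xor  r5, r5, r1 -> r5=0xee
body[2] xor  r0, r4, r0 -> r0=0x59
body[3] add  r4, r1, r5 -> r4=0x3f
body[4] add  r3, r2, #62 -> r3=0x6f
body[5] mov  r3, r0 -> r3=0x59
body[6] mov  r1, #0xa0 -> r1=0xa0
body[7] sub  r4, r2, r2 -> r4=0x00
epilogue: pop r4=0xde, sp=0x7a
epilogue: pop r3=0xb9, sp=0x7b
epilogue: pop r0=0x29, sp=0x7c
r1: caller-saved, written=True
r2: callee-saved, written=False
r3: callee-saved, written=True
r5: caller-saved, written=True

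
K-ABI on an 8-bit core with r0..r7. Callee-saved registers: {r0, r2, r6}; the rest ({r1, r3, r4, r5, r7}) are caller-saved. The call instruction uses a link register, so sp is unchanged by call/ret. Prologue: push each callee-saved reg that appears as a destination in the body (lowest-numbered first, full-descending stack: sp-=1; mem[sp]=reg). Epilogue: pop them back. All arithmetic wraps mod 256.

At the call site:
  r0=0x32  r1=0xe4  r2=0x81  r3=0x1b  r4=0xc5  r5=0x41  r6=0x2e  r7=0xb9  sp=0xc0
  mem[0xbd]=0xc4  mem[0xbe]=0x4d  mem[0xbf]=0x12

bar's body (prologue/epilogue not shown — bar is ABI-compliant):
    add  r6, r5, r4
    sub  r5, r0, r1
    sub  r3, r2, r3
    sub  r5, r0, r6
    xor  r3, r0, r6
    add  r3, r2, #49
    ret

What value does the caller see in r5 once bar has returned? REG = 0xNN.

prologue: push r6 -> mem[0xbf]=0x2e, sp=0xbf
body[0] add  r6, r5, r4 -> r6=0x06
body[1] sub  r5, r0, r1 -> r5=0x4e
body[2] sub  r3, r2, r3 -> r3=0x66
body[3] sub  r5, r0, r6 -> r5=0x2c
body[4] xor  r3, r0, r6 -> r3=0x34
body[5] add  r3, r2, #49 -> r3=0xb2
epilogue: pop r6=0x2e, sp=0xc0
r5 is caller-saved -> body value

REG = 0x2c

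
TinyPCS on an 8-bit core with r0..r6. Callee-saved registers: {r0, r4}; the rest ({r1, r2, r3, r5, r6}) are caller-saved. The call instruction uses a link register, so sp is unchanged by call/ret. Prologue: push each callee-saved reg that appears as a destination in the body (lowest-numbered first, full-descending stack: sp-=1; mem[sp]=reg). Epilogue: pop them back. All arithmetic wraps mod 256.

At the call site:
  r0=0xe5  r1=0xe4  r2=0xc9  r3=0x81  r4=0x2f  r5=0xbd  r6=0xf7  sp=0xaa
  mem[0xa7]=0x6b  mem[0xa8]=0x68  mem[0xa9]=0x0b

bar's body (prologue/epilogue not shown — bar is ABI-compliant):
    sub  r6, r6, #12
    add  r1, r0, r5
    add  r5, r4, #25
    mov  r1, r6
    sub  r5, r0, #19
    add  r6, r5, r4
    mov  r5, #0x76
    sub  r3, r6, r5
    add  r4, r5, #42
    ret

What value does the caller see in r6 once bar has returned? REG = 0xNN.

REG = 0x01

prologue: push r4 → mem[0xa9]=0x2f, sp=0xa9
body[0] sub  r6, r6, #12 → r6=0xeb
body[1] add  r1, r0, r5 → r1=0xa2
body[2] add  r5, r4, #25 → r5=0x48
body[3] mov  r1, r6 → r1=0xeb
body[4] sub  r5, r0, #19 → r5=0xd2
body[5] add  r6, r5, r4 → r6=0x01
body[6] mov  r5, #0x76 → r5=0x76
body[7] sub  r3, r6, r5 → r3=0x8b
body[8] add  r4, r5, #42 → r4=0xa0
epilogue: pop r4=0x2f, sp=0xaa
r6 is caller-saved → body value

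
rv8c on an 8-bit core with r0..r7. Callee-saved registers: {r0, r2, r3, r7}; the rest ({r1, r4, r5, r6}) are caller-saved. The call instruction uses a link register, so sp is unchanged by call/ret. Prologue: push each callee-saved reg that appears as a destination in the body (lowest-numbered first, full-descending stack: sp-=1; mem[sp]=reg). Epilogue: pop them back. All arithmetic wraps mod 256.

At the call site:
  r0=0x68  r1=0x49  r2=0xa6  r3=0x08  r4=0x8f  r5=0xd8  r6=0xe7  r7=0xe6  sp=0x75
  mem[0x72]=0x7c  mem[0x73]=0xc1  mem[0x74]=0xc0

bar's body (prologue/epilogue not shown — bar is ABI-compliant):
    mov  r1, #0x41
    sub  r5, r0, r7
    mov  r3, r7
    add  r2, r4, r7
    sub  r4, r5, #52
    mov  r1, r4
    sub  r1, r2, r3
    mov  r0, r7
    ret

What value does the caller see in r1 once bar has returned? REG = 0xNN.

prologue: push r0 -> mem[0x74]=0x68, sp=0x74
prologue: push r2 -> mem[0x73]=0xa6, sp=0x73
prologue: push r3 -> mem[0x72]=0x08, sp=0x72
body[0] mov  r1, #0x41 -> r1=0x41
body[1] sub  r5, r0, r7 -> r5=0x82
body[2] mov  r3, r7 -> r3=0xe6
body[3] add  r2, r4, r7 -> r2=0x75
body[4] sub  r4, r5, #52 -> r4=0x4e
body[5] mov  r1, r4 -> r1=0x4e
body[6] sub  r1, r2, r3 -> r1=0x8f
body[7] mov  r0, r7 -> r0=0xe6
epilogue: pop r3=0x08, sp=0x73
epilogue: pop r2=0xa6, sp=0x74
epilogue: pop r0=0x68, sp=0x75
r1 is caller-saved -> body value

REG = 0x8f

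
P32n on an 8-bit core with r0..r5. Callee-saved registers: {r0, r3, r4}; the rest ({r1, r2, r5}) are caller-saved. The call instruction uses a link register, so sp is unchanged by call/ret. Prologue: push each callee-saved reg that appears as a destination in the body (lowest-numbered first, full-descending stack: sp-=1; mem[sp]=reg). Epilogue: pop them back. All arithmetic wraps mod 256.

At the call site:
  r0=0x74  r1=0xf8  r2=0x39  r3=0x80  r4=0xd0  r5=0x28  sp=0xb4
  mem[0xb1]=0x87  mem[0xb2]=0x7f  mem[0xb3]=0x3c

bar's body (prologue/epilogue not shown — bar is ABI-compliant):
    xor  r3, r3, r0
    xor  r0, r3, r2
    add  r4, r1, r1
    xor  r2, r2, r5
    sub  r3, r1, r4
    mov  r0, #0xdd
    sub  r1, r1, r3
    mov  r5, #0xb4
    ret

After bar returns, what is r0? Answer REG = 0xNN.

REG = 0x74

prologue: push r0 → mem[0xb3]=0x74, sp=0xb3
prologue: push r3 → mem[0xb2]=0x80, sp=0xb2
prologue: push r4 → mem[0xb1]=0xd0, sp=0xb1
body[0] xor  r3, r3, r0 → r3=0xf4
body[1] xor  r0, r3, r2 → r0=0xcd
body[2] add  r4, r1, r1 → r4=0xf0
body[3] xor  r2, r2, r5 → r2=0x11
body[4] sub  r3, r1, r4 → r3=0x08
body[5] mov  r0, #0xdd → r0=0xdd
body[6] sub  r1, r1, r3 → r1=0xf0
body[7] mov  r5, #0xb4 → r5=0xb4
epilogue: pop r4=0xd0, sp=0xb2
epilogue: pop r3=0x80, sp=0xb3
epilogue: pop r0=0x74, sp=0xb4
r0 is callee-saved → restored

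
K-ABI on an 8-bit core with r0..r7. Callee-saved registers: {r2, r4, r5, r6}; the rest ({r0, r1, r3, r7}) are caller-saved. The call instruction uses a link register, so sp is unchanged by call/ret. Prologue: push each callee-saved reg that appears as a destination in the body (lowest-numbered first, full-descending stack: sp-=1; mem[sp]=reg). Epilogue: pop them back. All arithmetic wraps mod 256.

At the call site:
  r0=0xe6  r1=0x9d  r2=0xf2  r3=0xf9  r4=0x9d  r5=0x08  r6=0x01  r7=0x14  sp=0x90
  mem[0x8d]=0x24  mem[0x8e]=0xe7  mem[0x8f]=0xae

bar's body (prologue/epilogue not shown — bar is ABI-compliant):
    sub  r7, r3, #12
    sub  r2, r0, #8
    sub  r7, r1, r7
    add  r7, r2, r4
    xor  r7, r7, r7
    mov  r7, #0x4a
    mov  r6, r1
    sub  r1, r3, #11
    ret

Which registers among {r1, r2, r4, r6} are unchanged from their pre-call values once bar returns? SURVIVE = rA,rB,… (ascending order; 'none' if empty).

prologue: push r2 -> mem[0x8f]=0xf2, sp=0x8f
prologue: push r6 -> mem[0x8e]=0x01, sp=0x8e
body[0] sub  r7, r3, #12 -> r7=0xed
body[1] sub  r2, r0, #8 -> r2=0xde
body[2] sub  r7, r1, r7 -> r7=0xb0
body[3] add  r7, r2, r4 -> r7=0x7b
body[4] xor  r7, r7, r7 -> r7=0x00
body[5] mov  r7, #0x4a -> r7=0x4a
body[6] mov  r6, r1 -> r6=0x9d
body[7] sub  r1, r3, #11 -> r1=0xee
epilogue: pop r6=0x01, sp=0x8f
epilogue: pop r2=0xf2, sp=0x90
r1: caller-saved, written=True
r2: callee-saved, written=True
r4: callee-saved, written=False
r6: callee-saved, written=True

SURVIVE = r2,r4,r6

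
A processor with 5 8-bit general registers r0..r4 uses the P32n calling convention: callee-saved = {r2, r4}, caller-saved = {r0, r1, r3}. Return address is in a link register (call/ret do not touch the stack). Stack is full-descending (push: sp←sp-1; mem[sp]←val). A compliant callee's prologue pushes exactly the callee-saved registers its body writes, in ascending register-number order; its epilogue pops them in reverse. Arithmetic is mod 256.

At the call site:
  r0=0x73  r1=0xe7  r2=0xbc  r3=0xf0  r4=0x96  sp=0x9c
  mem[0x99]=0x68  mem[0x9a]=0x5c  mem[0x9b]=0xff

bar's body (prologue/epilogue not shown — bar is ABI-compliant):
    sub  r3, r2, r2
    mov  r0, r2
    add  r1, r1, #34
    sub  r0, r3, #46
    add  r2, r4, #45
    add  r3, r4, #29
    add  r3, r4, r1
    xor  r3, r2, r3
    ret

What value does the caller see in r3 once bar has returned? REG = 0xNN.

prologue: push r2 → mem[0x9b]=0xbc, sp=0x9b
body[0] sub  r3, r2, r2 → r3=0x00
body[1] mov  r0, r2 → r0=0xbc
body[2] add  r1, r1, #34 → r1=0x09
body[3] sub  r0, r3, #46 → r0=0xd2
body[4] add  r2, r4, #45 → r2=0xc3
body[5] add  r3, r4, #29 → r3=0xb3
body[6] add  r3, r4, r1 → r3=0x9f
body[7] xor  r3, r2, r3 → r3=0x5c
epilogue: pop r2=0xbc, sp=0x9c
r3 is caller-saved → body value

REG = 0x5c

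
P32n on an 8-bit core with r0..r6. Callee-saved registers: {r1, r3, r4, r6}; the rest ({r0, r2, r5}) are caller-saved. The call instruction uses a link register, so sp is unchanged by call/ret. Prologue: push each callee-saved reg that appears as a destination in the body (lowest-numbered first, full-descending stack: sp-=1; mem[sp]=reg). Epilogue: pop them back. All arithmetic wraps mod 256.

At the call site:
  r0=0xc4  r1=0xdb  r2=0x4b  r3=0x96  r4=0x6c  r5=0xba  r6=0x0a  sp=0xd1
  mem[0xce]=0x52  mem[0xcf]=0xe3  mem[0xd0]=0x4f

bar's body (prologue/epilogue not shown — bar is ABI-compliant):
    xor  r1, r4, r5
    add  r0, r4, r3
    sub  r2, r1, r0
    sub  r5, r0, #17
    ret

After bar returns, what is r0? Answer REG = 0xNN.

prologue: push r1 → mem[0xd0]=0xdb, sp=0xd0
body[0] xor  r1, r4, r5 → r1=0xd6
body[1] add  r0, r4, r3 → r0=0x02
body[2] sub  r2, r1, r0 → r2=0xd4
body[3] sub  r5, r0, #17 → r5=0xf1
epilogue: pop r1=0xdb, sp=0xd1
r0 is caller-saved → body value

REG = 0x02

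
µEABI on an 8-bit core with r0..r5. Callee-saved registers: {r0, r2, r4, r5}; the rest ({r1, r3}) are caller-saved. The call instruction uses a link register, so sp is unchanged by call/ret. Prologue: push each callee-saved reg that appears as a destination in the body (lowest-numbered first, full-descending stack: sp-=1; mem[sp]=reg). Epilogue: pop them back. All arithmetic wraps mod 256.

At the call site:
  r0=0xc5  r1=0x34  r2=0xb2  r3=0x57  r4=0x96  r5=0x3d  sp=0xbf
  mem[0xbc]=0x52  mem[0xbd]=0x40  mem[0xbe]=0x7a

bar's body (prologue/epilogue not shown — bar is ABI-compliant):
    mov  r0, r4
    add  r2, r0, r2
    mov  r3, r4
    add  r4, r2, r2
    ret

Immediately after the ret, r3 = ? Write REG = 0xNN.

REG = 0x96

prologue: push r0 -> mem[0xbe]=0xc5, sp=0xbe
prologue: push r2 -> mem[0xbd]=0xb2, sp=0xbd
prologue: push r4 -> mem[0xbc]=0x96, sp=0xbc
body[0] mov  r0, r4 -> r0=0x96
body[1] add  r2, r0, r2 -> r2=0x48
body[2] mov  r3, r4 -> r3=0x96
body[3] add  r4, r2, r2 -> r4=0x90
epilogue: pop r4=0x96, sp=0xbd
epilogue: pop r2=0xb2, sp=0xbe
epilogue: pop r0=0xc5, sp=0xbf
r3 is caller-saved -> body value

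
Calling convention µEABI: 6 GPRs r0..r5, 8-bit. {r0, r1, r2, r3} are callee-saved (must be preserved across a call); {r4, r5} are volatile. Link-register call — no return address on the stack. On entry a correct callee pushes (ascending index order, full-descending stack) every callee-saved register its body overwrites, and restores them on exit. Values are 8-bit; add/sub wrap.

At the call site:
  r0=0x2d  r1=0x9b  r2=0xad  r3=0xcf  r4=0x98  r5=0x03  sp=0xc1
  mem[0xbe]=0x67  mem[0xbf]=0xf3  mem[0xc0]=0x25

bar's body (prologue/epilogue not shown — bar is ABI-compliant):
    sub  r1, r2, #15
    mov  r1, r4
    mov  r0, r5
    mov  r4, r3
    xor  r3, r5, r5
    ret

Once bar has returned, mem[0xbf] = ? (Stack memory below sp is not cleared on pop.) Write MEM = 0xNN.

prologue: push r0 → mem[0xc0]=0x2d, sp=0xc0
prologue: push r1 → mem[0xbf]=0x9b, sp=0xbf
prologue: push r3 → mem[0xbe]=0xcf, sp=0xbe
body[0] sub  r1, r2, #15 → r1=0x9e
body[1] mov  r1, r4 → r1=0x98
body[2] mov  r0, r5 → r0=0x03
body[3] mov  r4, r3 → r4=0xcf
body[4] xor  r3, r5, r5 → r3=0x00
epilogue: pop r3=0xcf, sp=0xbf
epilogue: pop r1=0x9b, sp=0xc0
epilogue: pop r0=0x2d, sp=0xc1
prologue pushed ['r0', 'r1', 'r3'] at ['0xc0', '0xbf', '0xbe']

MEM = 0x9b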